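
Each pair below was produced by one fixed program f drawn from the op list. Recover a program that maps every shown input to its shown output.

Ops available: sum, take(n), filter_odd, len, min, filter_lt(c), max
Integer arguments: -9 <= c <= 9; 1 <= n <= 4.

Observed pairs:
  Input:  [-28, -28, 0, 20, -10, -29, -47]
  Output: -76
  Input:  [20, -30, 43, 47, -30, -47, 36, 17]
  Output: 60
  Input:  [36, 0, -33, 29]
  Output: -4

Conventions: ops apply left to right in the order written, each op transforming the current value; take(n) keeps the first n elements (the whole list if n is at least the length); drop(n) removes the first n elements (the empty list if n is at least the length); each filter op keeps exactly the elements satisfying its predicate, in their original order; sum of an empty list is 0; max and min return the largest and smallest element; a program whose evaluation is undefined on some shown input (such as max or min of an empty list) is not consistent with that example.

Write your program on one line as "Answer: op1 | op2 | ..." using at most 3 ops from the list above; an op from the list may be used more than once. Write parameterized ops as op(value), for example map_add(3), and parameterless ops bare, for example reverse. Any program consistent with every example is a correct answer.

filter_odd | sum

Check, running the answer program on each example:
  [-28, -28, 0, 20, -10, -29, -47] -> [-29, -47] -> -76
  [20, -30, 43, 47, -30, -47, 36, 17] -> [43, 47, -47, 17] -> 60
  [36, 0, -33, 29] -> [-33, 29] -> -4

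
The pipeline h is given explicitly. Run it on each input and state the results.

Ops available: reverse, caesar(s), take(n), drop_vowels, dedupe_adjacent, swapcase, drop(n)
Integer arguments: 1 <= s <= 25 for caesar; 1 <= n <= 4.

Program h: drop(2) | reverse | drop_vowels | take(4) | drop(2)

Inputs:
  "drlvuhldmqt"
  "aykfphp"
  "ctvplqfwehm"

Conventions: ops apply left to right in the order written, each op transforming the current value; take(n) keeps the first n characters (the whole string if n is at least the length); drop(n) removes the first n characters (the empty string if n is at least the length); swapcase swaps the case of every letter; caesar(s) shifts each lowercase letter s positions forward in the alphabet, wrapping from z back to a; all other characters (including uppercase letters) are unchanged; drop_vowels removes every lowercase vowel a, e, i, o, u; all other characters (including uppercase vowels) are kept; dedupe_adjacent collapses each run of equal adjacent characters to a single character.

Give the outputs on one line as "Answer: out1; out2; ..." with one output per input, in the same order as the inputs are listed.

"md"; "pf"; "wf"

Execution, op by op:
  "drlvuhldmqt" -> "lvuhldmqt" -> "tqmdlhuvl" -> "tqmdlhvl" -> "tqmd" -> "md"
  "aykfphp" -> "kfphp" -> "phpfk" -> "phpfk" -> "phpf" -> "pf"
  "ctvplqfwehm" -> "vplqfwehm" -> "mhewfqlpv" -> "mhwfqlpv" -> "mhwf" -> "wf"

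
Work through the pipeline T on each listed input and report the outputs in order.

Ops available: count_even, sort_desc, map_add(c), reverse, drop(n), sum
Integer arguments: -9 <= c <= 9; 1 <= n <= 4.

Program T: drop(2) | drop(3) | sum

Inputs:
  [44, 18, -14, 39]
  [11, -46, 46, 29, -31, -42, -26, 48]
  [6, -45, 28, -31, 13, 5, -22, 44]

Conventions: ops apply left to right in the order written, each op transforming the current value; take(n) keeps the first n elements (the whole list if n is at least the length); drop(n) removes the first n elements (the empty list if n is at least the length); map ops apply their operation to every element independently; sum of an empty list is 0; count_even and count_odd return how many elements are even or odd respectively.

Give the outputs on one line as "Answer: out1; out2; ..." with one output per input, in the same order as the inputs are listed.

0; -20; 27

Execution, op by op:
  [44, 18, -14, 39] -> [-14, 39] -> [] -> 0
  [11, -46, 46, 29, -31, -42, -26, 48] -> [46, 29, -31, -42, -26, 48] -> [-42, -26, 48] -> -20
  [6, -45, 28, -31, 13, 5, -22, 44] -> [28, -31, 13, 5, -22, 44] -> [5, -22, 44] -> 27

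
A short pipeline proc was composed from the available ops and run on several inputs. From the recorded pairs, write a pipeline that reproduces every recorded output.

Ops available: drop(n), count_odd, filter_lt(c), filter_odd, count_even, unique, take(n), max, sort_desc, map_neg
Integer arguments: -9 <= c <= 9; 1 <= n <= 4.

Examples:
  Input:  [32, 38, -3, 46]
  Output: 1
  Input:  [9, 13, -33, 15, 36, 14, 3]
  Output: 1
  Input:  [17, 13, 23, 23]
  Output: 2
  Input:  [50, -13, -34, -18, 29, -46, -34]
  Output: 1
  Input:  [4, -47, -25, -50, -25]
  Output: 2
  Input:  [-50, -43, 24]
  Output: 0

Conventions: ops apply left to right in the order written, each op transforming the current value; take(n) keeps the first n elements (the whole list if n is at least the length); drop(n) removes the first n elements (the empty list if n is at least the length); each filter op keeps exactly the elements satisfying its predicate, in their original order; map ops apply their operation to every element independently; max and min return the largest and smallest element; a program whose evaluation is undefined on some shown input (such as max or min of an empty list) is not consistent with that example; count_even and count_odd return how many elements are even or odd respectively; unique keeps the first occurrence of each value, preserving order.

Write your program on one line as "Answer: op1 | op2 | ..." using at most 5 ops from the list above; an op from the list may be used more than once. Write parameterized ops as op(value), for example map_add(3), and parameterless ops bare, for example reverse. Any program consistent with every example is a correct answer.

sort_desc | take(4) | drop(2) | filter_odd | count_odd

Check, running the answer program on each example:
  [32, 38, -3, 46] -> [46, 38, 32, -3] -> [46, 38, 32, -3] -> [32, -3] -> [-3] -> 1
  [9, 13, -33, 15, 36, 14, 3] -> [36, 15, 14, 13, 9, 3, -33] -> [36, 15, 14, 13] -> [14, 13] -> [13] -> 1
  [17, 13, 23, 23] -> [23, 23, 17, 13] -> [23, 23, 17, 13] -> [17, 13] -> [17, 13] -> 2
  [50, -13, -34, -18, 29, -46, -34] -> [50, 29, -13, -18, -34, -34, -46] -> [50, 29, -13, -18] -> [-13, -18] -> [-13] -> 1
  [4, -47, -25, -50, -25] -> [4, -25, -25, -47, -50] -> [4, -25, -25, -47] -> [-25, -47] -> [-25, -47] -> 2
  [-50, -43, 24] -> [24, -43, -50] -> [24, -43, -50] -> [-50] -> [] -> 0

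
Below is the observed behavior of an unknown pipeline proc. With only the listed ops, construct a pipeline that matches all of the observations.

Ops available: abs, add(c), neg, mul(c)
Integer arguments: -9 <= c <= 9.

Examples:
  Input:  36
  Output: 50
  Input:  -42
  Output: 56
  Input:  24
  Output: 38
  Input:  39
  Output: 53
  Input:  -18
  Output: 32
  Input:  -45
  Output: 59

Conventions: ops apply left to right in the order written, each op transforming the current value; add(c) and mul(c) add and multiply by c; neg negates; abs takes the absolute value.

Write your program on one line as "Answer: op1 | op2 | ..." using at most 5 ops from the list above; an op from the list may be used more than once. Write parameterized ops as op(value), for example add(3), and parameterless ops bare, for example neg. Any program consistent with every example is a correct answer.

abs | add(9) | neg | add(-5) | abs

Check, running the answer program on each example:
  36 -> 36 -> 45 -> -45 -> -50 -> 50
  -42 -> 42 -> 51 -> -51 -> -56 -> 56
  24 -> 24 -> 33 -> -33 -> -38 -> 38
  39 -> 39 -> 48 -> -48 -> -53 -> 53
  -18 -> 18 -> 27 -> -27 -> -32 -> 32
  -45 -> 45 -> 54 -> -54 -> -59 -> 59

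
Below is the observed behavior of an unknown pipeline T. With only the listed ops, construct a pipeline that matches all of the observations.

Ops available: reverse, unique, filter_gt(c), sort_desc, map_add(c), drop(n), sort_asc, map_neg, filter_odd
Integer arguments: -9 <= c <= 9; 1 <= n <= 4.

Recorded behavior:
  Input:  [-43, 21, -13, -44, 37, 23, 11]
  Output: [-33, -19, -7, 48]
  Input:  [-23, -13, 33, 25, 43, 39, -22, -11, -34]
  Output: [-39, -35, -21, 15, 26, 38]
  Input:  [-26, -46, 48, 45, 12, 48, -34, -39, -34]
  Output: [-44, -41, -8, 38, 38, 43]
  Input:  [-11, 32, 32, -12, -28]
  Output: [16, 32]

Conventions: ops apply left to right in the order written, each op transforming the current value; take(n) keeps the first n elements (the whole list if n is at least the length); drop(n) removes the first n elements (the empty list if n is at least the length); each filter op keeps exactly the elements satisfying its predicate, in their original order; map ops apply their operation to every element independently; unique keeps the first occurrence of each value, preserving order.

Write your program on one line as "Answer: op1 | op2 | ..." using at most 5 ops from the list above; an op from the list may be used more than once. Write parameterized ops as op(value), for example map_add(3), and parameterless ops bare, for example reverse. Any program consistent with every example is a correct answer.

drop(1) | map_add(-4) | drop(2) | map_neg | sort_asc

Check, running the answer program on each example:
  [-43, 21, -13, -44, 37, 23, 11] -> [21, -13, -44, 37, 23, 11] -> [17, -17, -48, 33, 19, 7] -> [-48, 33, 19, 7] -> [48, -33, -19, -7] -> [-33, -19, -7, 48]
  [-23, -13, 33, 25, 43, 39, -22, -11, -34] -> [-13, 33, 25, 43, 39, -22, -11, -34] -> [-17, 29, 21, 39, 35, -26, -15, -38] -> [21, 39, 35, -26, -15, -38] -> [-21, -39, -35, 26, 15, 38] -> [-39, -35, -21, 15, 26, 38]
  [-26, -46, 48, 45, 12, 48, -34, -39, -34] -> [-46, 48, 45, 12, 48, -34, -39, -34] -> [-50, 44, 41, 8, 44, -38, -43, -38] -> [41, 8, 44, -38, -43, -38] -> [-41, -8, -44, 38, 43, 38] -> [-44, -41, -8, 38, 38, 43]
  [-11, 32, 32, -12, -28] -> [32, 32, -12, -28] -> [28, 28, -16, -32] -> [-16, -32] -> [16, 32] -> [16, 32]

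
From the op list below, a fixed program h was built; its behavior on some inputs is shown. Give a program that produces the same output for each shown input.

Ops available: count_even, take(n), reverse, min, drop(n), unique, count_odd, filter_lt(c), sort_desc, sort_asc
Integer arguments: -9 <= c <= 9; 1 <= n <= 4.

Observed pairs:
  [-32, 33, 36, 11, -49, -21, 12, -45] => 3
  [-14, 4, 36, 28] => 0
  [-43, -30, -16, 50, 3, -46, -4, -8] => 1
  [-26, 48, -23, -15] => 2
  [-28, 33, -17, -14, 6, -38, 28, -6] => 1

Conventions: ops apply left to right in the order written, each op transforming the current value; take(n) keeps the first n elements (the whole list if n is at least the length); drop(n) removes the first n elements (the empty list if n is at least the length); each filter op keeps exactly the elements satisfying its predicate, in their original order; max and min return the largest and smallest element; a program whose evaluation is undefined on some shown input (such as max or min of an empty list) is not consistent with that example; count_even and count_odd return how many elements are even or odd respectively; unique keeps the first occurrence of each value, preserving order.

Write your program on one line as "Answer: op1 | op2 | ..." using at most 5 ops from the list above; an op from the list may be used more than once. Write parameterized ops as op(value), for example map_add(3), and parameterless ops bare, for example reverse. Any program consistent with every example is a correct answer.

reverse | sort_asc | filter_lt(3) | reverse | count_odd

Check, running the answer program on each example:
  [-32, 33, 36, 11, -49, -21, 12, -45] -> [-45, 12, -21, -49, 11, 36, 33, -32] -> [-49, -45, -32, -21, 11, 12, 33, 36] -> [-49, -45, -32, -21] -> [-21, -32, -45, -49] -> 3
  [-14, 4, 36, 28] -> [28, 36, 4, -14] -> [-14, 4, 28, 36] -> [-14] -> [-14] -> 0
  [-43, -30, -16, 50, 3, -46, -4, -8] -> [-8, -4, -46, 3, 50, -16, -30, -43] -> [-46, -43, -30, -16, -8, -4, 3, 50] -> [-46, -43, -30, -16, -8, -4] -> [-4, -8, -16, -30, -43, -46] -> 1
  [-26, 48, -23, -15] -> [-15, -23, 48, -26] -> [-26, -23, -15, 48] -> [-26, -23, -15] -> [-15, -23, -26] -> 2
  [-28, 33, -17, -14, 6, -38, 28, -6] -> [-6, 28, -38, 6, -14, -17, 33, -28] -> [-38, -28, -17, -14, -6, 6, 28, 33] -> [-38, -28, -17, -14, -6] -> [-6, -14, -17, -28, -38] -> 1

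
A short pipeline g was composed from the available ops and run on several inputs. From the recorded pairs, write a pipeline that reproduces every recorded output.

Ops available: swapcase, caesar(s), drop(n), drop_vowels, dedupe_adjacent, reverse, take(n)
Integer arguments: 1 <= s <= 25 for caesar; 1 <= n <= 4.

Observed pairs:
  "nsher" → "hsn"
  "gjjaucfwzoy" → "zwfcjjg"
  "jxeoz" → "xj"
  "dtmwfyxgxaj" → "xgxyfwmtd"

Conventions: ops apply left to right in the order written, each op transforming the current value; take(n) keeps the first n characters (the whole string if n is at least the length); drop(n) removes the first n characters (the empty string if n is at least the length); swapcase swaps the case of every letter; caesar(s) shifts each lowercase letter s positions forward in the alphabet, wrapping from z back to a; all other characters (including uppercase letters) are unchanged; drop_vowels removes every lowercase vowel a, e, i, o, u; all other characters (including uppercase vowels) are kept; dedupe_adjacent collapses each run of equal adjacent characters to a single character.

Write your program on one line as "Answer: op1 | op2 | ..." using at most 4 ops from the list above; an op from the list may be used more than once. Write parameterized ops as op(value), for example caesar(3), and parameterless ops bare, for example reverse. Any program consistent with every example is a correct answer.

drop_vowels | reverse | drop(1)

Check, running the answer program on each example:
  "nsher" -> "nshr" -> "rhsn" -> "hsn"
  "gjjaucfwzoy" -> "gjjcfwzy" -> "yzwfcjjg" -> "zwfcjjg"
  "jxeoz" -> "jxz" -> "zxj" -> "xj"
  "dtmwfyxgxaj" -> "dtmwfyxgxj" -> "jxgxyfwmtd" -> "xgxyfwmtd"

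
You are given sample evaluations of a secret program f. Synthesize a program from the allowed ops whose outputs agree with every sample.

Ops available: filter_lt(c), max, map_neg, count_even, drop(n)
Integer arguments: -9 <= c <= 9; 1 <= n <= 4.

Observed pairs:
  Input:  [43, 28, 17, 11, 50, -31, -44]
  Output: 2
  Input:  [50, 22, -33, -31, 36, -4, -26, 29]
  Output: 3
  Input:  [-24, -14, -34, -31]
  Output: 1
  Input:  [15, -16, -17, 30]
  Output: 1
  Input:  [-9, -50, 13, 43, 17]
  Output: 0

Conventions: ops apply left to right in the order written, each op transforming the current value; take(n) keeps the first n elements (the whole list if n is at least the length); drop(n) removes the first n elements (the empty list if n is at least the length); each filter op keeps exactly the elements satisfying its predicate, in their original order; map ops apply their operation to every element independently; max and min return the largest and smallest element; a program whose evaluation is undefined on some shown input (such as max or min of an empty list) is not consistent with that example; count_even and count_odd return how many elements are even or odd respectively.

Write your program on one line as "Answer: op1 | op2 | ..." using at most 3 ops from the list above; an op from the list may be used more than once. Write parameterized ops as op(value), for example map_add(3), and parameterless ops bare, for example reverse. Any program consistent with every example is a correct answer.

drop(2) | map_neg | count_even

Check, running the answer program on each example:
  [43, 28, 17, 11, 50, -31, -44] -> [17, 11, 50, -31, -44] -> [-17, -11, -50, 31, 44] -> 2
  [50, 22, -33, -31, 36, -4, -26, 29] -> [-33, -31, 36, -4, -26, 29] -> [33, 31, -36, 4, 26, -29] -> 3
  [-24, -14, -34, -31] -> [-34, -31] -> [34, 31] -> 1
  [15, -16, -17, 30] -> [-17, 30] -> [17, -30] -> 1
  [-9, -50, 13, 43, 17] -> [13, 43, 17] -> [-13, -43, -17] -> 0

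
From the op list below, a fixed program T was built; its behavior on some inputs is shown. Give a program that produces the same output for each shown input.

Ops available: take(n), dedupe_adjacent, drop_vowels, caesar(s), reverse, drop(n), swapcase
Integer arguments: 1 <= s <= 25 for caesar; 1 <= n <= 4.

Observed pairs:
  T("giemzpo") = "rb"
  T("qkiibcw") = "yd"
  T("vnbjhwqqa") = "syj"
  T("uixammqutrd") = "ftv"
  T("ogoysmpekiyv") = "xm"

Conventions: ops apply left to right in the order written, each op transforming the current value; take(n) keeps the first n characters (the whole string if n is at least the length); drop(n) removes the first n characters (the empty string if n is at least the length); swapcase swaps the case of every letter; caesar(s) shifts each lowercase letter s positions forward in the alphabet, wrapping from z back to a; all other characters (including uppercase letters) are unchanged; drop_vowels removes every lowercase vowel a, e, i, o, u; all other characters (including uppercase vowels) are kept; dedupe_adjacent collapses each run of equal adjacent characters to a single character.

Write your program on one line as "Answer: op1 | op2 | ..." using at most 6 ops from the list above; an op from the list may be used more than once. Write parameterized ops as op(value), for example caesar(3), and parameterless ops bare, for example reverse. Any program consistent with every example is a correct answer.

drop_vowels | caesar(2) | dedupe_adjacent | reverse | take(3) | drop_vowels

Check, running the answer program on each example:
  "giemzpo" -> "gmzp" -> "iobr" -> "iobr" -> "rboi" -> "rbo" -> "rb"
  "qkiibcw" -> "qkbcw" -> "smdey" -> "smdey" -> "yedms" -> "yed" -> "yd"
  "vnbjhwqqa" -> "vnbjhwqq" -> "xpdljyss" -> "xpdljys" -> "syjldpx" -> "syj" -> "syj"
  "uixammqutrd" -> "xmmqtrd" -> "zoosvtf" -> "zosvtf" -> "ftvsoz" -> "ftv" -> "ftv"
  "ogoysmpekiyv" -> "gysmpkyv" -> "iauormax" -> "iauormax" -> "xamrouai" -> "xam" -> "xm"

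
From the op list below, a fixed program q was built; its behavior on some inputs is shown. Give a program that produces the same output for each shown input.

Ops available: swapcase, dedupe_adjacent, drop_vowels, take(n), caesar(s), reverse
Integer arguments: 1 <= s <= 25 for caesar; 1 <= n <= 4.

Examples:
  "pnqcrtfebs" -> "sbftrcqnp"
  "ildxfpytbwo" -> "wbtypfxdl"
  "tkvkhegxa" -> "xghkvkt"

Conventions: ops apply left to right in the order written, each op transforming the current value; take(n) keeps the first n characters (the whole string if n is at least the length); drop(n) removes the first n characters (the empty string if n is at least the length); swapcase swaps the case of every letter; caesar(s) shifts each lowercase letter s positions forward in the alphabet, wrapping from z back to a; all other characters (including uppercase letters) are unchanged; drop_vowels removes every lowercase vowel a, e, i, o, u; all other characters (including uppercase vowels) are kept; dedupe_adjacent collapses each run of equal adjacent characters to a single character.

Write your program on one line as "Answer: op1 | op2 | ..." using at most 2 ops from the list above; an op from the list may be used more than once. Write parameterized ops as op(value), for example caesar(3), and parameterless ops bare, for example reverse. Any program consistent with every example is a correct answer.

drop_vowels | reverse

Check, running the answer program on each example:
  "pnqcrtfebs" -> "pnqcrtfbs" -> "sbftrcqnp"
  "ildxfpytbwo" -> "ldxfpytbw" -> "wbtypfxdl"
  "tkvkhegxa" -> "tkvkhgx" -> "xghkvkt"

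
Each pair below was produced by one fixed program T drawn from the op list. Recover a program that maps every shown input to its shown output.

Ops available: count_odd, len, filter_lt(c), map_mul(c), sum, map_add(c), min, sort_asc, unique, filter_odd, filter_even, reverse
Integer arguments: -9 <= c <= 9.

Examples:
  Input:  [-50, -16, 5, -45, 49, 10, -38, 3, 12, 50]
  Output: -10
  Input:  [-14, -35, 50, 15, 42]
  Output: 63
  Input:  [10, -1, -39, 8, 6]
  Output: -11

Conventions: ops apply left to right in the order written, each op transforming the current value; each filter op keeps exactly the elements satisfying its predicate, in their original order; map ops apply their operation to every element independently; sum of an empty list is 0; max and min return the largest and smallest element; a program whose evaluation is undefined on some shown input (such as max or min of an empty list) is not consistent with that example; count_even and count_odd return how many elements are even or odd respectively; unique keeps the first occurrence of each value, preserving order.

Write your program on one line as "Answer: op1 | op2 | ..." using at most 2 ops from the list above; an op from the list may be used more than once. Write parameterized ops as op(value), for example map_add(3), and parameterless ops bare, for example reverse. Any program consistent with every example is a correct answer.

map_add(1) | sum

Check, running the answer program on each example:
  [-50, -16, 5, -45, 49, 10, -38, 3, 12, 50] -> [-49, -15, 6, -44, 50, 11, -37, 4, 13, 51] -> -10
  [-14, -35, 50, 15, 42] -> [-13, -34, 51, 16, 43] -> 63
  [10, -1, -39, 8, 6] -> [11, 0, -38, 9, 7] -> -11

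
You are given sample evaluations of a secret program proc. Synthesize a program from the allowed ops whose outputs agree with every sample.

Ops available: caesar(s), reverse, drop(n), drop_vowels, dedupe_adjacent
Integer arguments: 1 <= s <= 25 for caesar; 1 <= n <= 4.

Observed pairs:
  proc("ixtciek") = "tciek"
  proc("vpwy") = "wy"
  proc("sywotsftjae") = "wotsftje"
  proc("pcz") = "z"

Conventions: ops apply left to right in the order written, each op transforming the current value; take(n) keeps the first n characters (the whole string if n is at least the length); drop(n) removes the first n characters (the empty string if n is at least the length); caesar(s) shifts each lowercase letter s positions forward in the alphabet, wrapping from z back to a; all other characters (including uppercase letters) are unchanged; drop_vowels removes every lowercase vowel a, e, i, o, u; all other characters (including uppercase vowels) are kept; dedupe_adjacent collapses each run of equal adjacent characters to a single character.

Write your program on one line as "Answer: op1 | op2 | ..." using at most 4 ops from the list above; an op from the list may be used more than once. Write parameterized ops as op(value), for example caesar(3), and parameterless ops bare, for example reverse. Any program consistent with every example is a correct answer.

caesar(14) | drop_vowels | caesar(12) | drop(2)

Check, running the answer program on each example:
  "ixtciek" -> "wlhqwsy" -> "wlhqwsy" -> "ixtciek" -> "tciek"
  "vpwy" -> "jdkm" -> "jdkm" -> "vpwy" -> "wy"
  "sywotsftjae" -> "gmkchgthxos" -> "gmkchgthxs" -> "sywotsftje" -> "wotsftje"
  "pcz" -> "dqn" -> "dqn" -> "pcz" -> "z"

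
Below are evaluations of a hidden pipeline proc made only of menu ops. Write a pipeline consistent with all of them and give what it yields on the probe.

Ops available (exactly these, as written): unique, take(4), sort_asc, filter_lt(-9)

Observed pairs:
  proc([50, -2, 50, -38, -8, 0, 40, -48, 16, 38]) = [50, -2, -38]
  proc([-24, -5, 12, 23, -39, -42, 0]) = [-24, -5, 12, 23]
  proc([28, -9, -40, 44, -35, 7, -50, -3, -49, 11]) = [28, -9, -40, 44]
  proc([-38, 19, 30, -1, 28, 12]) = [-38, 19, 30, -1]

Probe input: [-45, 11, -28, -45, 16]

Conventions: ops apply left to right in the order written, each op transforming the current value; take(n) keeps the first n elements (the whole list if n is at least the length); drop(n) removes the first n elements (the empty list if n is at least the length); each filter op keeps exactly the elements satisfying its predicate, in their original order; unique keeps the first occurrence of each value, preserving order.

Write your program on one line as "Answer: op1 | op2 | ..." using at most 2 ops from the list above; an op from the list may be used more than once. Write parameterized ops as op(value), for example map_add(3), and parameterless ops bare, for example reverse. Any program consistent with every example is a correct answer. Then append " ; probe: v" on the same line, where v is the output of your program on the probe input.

take(4) | unique ; probe: [-45, 11, -28]

Check, running the answer program on each example:
  [50, -2, 50, -38, -8, 0, 40, -48, 16, 38] -> [50, -2, 50, -38] -> [50, -2, -38]
  [-24, -5, 12, 23, -39, -42, 0] -> [-24, -5, 12, 23] -> [-24, -5, 12, 23]
  [28, -9, -40, 44, -35, 7, -50, -3, -49, 11] -> [28, -9, -40, 44] -> [28, -9, -40, 44]
  [-38, 19, 30, -1, 28, 12] -> [-38, 19, 30, -1] -> [-38, 19, 30, -1]
  probe: [-45, 11, -28, -45, 16] -> [-45, 11, -28, -45] -> [-45, 11, -28]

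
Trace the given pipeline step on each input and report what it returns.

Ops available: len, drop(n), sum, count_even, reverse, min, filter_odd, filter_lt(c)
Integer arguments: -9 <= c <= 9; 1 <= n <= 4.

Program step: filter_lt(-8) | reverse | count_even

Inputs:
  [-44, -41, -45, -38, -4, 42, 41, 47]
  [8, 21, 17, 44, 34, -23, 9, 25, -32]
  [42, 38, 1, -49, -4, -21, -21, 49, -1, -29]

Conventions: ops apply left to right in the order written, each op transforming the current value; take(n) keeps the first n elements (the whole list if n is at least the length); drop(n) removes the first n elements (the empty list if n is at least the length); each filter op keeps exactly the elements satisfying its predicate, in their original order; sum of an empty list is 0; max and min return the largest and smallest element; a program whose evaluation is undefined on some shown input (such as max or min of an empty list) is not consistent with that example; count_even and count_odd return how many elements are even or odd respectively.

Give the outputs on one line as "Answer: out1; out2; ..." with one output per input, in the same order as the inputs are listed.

Execution, op by op:
  [-44, -41, -45, -38, -4, 42, 41, 47] -> [-44, -41, -45, -38] -> [-38, -45, -41, -44] -> 2
  [8, 21, 17, 44, 34, -23, 9, 25, -32] -> [-23, -32] -> [-32, -23] -> 1
  [42, 38, 1, -49, -4, -21, -21, 49, -1, -29] -> [-49, -21, -21, -29] -> [-29, -21, -21, -49] -> 0

2; 1; 0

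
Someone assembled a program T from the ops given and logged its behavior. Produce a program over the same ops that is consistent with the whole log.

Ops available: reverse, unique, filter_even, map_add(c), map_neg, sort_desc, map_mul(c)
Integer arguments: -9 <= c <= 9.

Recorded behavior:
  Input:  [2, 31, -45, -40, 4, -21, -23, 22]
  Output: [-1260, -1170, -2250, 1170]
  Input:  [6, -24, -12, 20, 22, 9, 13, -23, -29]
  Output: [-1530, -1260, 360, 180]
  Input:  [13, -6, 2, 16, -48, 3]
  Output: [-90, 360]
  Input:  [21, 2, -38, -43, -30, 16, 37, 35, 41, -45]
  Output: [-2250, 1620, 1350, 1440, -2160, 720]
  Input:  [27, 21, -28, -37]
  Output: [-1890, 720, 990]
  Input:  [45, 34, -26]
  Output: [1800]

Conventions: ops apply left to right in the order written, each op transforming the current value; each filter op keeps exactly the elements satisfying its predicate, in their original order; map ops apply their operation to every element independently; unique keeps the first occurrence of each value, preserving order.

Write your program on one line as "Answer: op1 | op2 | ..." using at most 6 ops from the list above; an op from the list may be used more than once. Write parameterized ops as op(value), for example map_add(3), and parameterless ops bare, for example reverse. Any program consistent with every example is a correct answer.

map_add(-2) | map_add(-3) | reverse | filter_even | map_mul(5) | map_mul(9)

Check, running the answer program on each example:
  [2, 31, -45, -40, 4, -21, -23, 22] -> [0, 29, -47, -42, 2, -23, -25, 20] -> [-3, 26, -50, -45, -1, -26, -28, 17] -> [17, -28, -26, -1, -45, -50, 26, -3] -> [-28, -26, -50, 26] -> [-140, -130, -250, 130] -> [-1260, -1170, -2250, 1170]
  [6, -24, -12, 20, 22, 9, 13, -23, -29] -> [4, -26, -14, 18, 20, 7, 11, -25, -31] -> [1, -29, -17, 15, 17, 4, 8, -28, -34] -> [-34, -28, 8, 4, 17, 15, -17, -29, 1] -> [-34, -28, 8, 4] -> [-170, -140, 40, 20] -> [-1530, -1260, 360, 180]
  [13, -6, 2, 16, -48, 3] -> [11, -8, 0, 14, -50, 1] -> [8, -11, -3, 11, -53, -2] -> [-2, -53, 11, -3, -11, 8] -> [-2, 8] -> [-10, 40] -> [-90, 360]
  [21, 2, -38, -43, -30, 16, 37, 35, 41, -45] -> [19, 0, -40, -45, -32, 14, 35, 33, 39, -47] -> [16, -3, -43, -48, -35, 11, 32, 30, 36, -50] -> [-50, 36, 30, 32, 11, -35, -48, -43, -3, 16] -> [-50, 36, 30, 32, -48, 16] -> [-250, 180, 150, 160, -240, 80] -> [-2250, 1620, 1350, 1440, -2160, 720]
  [27, 21, -28, -37] -> [25, 19, -30, -39] -> [22, 16, -33, -42] -> [-42, -33, 16, 22] -> [-42, 16, 22] -> [-210, 80, 110] -> [-1890, 720, 990]
  [45, 34, -26] -> [43, 32, -28] -> [40, 29, -31] -> [-31, 29, 40] -> [40] -> [200] -> [1800]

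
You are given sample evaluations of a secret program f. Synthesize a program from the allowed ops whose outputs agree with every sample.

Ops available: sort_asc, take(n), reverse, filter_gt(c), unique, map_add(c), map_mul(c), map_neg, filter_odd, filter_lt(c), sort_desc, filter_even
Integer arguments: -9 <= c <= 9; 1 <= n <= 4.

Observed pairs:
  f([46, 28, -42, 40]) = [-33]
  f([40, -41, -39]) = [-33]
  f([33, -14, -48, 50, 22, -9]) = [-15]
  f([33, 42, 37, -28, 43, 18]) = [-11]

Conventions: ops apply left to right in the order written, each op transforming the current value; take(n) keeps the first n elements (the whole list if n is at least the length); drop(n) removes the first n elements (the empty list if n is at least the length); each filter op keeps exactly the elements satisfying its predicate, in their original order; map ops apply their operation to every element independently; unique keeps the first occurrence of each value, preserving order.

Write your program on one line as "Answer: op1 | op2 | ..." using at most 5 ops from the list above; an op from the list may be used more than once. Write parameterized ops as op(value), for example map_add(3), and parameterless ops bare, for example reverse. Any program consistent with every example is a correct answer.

map_neg | reverse | map_add(7) | filter_lt(0) | take(1)

Check, running the answer program on each example:
  [46, 28, -42, 40] -> [-46, -28, 42, -40] -> [-40, 42, -28, -46] -> [-33, 49, -21, -39] -> [-33, -21, -39] -> [-33]
  [40, -41, -39] -> [-40, 41, 39] -> [39, 41, -40] -> [46, 48, -33] -> [-33] -> [-33]
  [33, -14, -48, 50, 22, -9] -> [-33, 14, 48, -50, -22, 9] -> [9, -22, -50, 48, 14, -33] -> [16, -15, -43, 55, 21, -26] -> [-15, -43, -26] -> [-15]
  [33, 42, 37, -28, 43, 18] -> [-33, -42, -37, 28, -43, -18] -> [-18, -43, 28, -37, -42, -33] -> [-11, -36, 35, -30, -35, -26] -> [-11, -36, -30, -35, -26] -> [-11]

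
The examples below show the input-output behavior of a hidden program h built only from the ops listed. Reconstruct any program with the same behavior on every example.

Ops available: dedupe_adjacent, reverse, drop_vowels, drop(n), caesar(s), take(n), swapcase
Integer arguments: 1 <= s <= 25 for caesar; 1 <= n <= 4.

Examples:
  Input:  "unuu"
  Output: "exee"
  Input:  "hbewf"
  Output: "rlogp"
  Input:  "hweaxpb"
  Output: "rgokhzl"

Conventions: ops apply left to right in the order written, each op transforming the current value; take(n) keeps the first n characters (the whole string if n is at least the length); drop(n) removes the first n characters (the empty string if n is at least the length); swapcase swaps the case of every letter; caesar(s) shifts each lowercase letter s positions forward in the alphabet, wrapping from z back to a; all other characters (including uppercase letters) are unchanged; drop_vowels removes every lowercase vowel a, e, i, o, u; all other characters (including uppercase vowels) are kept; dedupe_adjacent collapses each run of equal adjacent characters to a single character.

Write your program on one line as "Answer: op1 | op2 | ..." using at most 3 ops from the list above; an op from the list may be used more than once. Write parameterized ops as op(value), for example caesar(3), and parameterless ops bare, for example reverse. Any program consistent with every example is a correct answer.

caesar(12) | caesar(8) | caesar(16)

Check, running the answer program on each example:
  "unuu" -> "gzgg" -> "ohoo" -> "exee"
  "hbewf" -> "tnqir" -> "bvyqz" -> "rlogp"
  "hweaxpb" -> "tiqmjbn" -> "bqyurjv" -> "rgokhzl"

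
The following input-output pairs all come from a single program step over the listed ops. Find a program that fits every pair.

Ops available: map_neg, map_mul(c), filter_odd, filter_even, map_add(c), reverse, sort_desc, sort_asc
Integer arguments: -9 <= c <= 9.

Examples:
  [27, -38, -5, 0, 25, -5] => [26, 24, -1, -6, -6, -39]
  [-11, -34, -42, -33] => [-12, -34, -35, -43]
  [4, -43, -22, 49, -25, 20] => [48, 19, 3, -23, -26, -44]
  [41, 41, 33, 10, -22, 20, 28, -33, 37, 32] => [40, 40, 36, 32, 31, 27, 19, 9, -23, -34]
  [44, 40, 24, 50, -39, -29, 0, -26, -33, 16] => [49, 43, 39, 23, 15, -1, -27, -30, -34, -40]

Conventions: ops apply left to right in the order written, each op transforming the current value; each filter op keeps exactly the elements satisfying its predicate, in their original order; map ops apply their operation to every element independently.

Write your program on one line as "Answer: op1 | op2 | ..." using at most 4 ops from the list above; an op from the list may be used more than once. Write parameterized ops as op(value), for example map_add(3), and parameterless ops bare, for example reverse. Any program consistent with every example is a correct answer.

sort_asc | map_add(-1) | reverse

Check, running the answer program on each example:
  [27, -38, -5, 0, 25, -5] -> [-38, -5, -5, 0, 25, 27] -> [-39, -6, -6, -1, 24, 26] -> [26, 24, -1, -6, -6, -39]
  [-11, -34, -42, -33] -> [-42, -34, -33, -11] -> [-43, -35, -34, -12] -> [-12, -34, -35, -43]
  [4, -43, -22, 49, -25, 20] -> [-43, -25, -22, 4, 20, 49] -> [-44, -26, -23, 3, 19, 48] -> [48, 19, 3, -23, -26, -44]
  [41, 41, 33, 10, -22, 20, 28, -33, 37, 32] -> [-33, -22, 10, 20, 28, 32, 33, 37, 41, 41] -> [-34, -23, 9, 19, 27, 31, 32, 36, 40, 40] -> [40, 40, 36, 32, 31, 27, 19, 9, -23, -34]
  [44, 40, 24, 50, -39, -29, 0, -26, -33, 16] -> [-39, -33, -29, -26, 0, 16, 24, 40, 44, 50] -> [-40, -34, -30, -27, -1, 15, 23, 39, 43, 49] -> [49, 43, 39, 23, 15, -1, -27, -30, -34, -40]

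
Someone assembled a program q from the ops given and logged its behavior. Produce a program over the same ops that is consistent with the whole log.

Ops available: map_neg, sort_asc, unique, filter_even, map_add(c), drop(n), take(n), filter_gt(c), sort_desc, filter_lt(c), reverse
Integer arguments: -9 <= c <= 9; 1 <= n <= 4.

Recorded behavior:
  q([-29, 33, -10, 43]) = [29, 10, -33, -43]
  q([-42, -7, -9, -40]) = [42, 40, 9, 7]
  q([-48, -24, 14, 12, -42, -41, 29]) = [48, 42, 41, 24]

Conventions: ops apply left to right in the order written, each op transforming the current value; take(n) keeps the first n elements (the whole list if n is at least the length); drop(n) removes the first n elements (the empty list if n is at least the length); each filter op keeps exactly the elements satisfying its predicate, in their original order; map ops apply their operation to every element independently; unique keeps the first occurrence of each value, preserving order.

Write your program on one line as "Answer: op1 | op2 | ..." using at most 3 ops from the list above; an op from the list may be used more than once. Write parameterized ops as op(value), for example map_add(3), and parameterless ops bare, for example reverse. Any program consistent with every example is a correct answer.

sort_asc | map_neg | take(4)

Check, running the answer program on each example:
  [-29, 33, -10, 43] -> [-29, -10, 33, 43] -> [29, 10, -33, -43] -> [29, 10, -33, -43]
  [-42, -7, -9, -40] -> [-42, -40, -9, -7] -> [42, 40, 9, 7] -> [42, 40, 9, 7]
  [-48, -24, 14, 12, -42, -41, 29] -> [-48, -42, -41, -24, 12, 14, 29] -> [48, 42, 41, 24, -12, -14, -29] -> [48, 42, 41, 24]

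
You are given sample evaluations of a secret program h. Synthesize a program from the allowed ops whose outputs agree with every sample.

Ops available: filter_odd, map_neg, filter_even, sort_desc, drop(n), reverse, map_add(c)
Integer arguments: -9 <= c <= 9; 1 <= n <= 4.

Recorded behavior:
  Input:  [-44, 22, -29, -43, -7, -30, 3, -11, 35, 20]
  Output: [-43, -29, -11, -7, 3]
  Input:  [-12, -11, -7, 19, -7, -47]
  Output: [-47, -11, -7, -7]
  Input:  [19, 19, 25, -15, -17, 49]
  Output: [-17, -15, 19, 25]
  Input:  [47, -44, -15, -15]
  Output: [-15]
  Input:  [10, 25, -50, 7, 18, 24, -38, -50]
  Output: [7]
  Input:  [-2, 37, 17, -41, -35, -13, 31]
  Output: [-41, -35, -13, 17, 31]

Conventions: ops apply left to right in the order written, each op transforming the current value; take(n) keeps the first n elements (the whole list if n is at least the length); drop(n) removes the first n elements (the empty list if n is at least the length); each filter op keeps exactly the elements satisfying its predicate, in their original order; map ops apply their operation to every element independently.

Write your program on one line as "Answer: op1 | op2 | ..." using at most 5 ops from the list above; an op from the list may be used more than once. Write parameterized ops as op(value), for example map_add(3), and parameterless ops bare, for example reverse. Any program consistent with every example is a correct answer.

drop(1) | sort_desc | drop(1) | reverse | filter_odd

Check, running the answer program on each example:
  [-44, 22, -29, -43, -7, -30, 3, -11, 35, 20] -> [22, -29, -43, -7, -30, 3, -11, 35, 20] -> [35, 22, 20, 3, -7, -11, -29, -30, -43] -> [22, 20, 3, -7, -11, -29, -30, -43] -> [-43, -30, -29, -11, -7, 3, 20, 22] -> [-43, -29, -11, -7, 3]
  [-12, -11, -7, 19, -7, -47] -> [-11, -7, 19, -7, -47] -> [19, -7, -7, -11, -47] -> [-7, -7, -11, -47] -> [-47, -11, -7, -7] -> [-47, -11, -7, -7]
  [19, 19, 25, -15, -17, 49] -> [19, 25, -15, -17, 49] -> [49, 25, 19, -15, -17] -> [25, 19, -15, -17] -> [-17, -15, 19, 25] -> [-17, -15, 19, 25]
  [47, -44, -15, -15] -> [-44, -15, -15] -> [-15, -15, -44] -> [-15, -44] -> [-44, -15] -> [-15]
  [10, 25, -50, 7, 18, 24, -38, -50] -> [25, -50, 7, 18, 24, -38, -50] -> [25, 24, 18, 7, -38, -50, -50] -> [24, 18, 7, -38, -50, -50] -> [-50, -50, -38, 7, 18, 24] -> [7]
  [-2, 37, 17, -41, -35, -13, 31] -> [37, 17, -41, -35, -13, 31] -> [37, 31, 17, -13, -35, -41] -> [31, 17, -13, -35, -41] -> [-41, -35, -13, 17, 31] -> [-41, -35, -13, 17, 31]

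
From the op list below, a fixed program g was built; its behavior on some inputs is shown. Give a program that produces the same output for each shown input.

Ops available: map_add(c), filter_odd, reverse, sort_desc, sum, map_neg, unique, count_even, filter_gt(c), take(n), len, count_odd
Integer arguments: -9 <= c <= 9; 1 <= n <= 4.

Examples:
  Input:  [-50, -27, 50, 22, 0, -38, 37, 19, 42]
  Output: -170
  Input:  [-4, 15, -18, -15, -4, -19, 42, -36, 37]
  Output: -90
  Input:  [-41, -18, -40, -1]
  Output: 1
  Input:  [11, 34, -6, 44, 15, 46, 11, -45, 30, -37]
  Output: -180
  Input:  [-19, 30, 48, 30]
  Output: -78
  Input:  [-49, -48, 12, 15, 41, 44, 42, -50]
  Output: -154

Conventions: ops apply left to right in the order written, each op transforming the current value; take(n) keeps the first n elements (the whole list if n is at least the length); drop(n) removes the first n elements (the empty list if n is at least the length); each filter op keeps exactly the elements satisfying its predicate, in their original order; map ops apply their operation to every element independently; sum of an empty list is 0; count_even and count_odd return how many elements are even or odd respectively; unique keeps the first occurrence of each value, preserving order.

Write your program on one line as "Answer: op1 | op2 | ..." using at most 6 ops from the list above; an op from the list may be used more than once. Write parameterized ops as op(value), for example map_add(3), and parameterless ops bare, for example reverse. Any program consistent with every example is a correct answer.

filter_gt(-6) | reverse | unique | map_neg | sum

Check, running the answer program on each example:
  [-50, -27, 50, 22, 0, -38, 37, 19, 42] -> [50, 22, 0, 37, 19, 42] -> [42, 19, 37, 0, 22, 50] -> [42, 19, 37, 0, 22, 50] -> [-42, -19, -37, 0, -22, -50] -> -170
  [-4, 15, -18, -15, -4, -19, 42, -36, 37] -> [-4, 15, -4, 42, 37] -> [37, 42, -4, 15, -4] -> [37, 42, -4, 15] -> [-37, -42, 4, -15] -> -90
  [-41, -18, -40, -1] -> [-1] -> [-1] -> [-1] -> [1] -> 1
  [11, 34, -6, 44, 15, 46, 11, -45, 30, -37] -> [11, 34, 44, 15, 46, 11, 30] -> [30, 11, 46, 15, 44, 34, 11] -> [30, 11, 46, 15, 44, 34] -> [-30, -11, -46, -15, -44, -34] -> -180
  [-19, 30, 48, 30] -> [30, 48, 30] -> [30, 48, 30] -> [30, 48] -> [-30, -48] -> -78
  [-49, -48, 12, 15, 41, 44, 42, -50] -> [12, 15, 41, 44, 42] -> [42, 44, 41, 15, 12] -> [42, 44, 41, 15, 12] -> [-42, -44, -41, -15, -12] -> -154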